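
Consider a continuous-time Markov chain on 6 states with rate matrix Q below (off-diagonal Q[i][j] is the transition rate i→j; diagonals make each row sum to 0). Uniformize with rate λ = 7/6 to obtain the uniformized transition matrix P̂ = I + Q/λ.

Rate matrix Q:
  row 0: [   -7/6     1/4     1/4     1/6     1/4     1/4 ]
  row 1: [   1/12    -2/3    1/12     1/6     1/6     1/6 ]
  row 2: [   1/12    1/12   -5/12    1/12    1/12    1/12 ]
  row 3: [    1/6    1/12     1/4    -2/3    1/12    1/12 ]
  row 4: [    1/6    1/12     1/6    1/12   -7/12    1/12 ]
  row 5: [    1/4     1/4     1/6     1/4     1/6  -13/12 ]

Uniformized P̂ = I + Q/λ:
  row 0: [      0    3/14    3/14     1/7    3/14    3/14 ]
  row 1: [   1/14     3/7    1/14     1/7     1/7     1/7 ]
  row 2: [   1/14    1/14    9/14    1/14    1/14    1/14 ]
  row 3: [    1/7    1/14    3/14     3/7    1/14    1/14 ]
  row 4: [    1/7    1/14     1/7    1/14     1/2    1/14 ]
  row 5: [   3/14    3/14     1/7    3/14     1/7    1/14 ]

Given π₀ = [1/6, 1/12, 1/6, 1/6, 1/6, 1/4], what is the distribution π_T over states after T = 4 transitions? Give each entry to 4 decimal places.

t=0: π = [0.1667, 0.0833, 0.1667, 0.1667, 0.1667, 0.2500]
t=1: π = [0.1190, 0.1607, 0.2440, 0.1845, 0.1905, 0.1012]
t=2: π = [0.1042, 0.1603, 0.2751, 0.1718, 0.1888, 0.0999]
t=3: π = [0.1040, 0.1578, 0.2887, 0.1659, 0.1858, 0.0978]
t=4: π = [0.1031, 0.1566, 0.2952, 0.1634, 0.1842, 0.0976]

π = [0.1031, 0.1566, 0.2952, 0.1634, 0.1842, 0.0976]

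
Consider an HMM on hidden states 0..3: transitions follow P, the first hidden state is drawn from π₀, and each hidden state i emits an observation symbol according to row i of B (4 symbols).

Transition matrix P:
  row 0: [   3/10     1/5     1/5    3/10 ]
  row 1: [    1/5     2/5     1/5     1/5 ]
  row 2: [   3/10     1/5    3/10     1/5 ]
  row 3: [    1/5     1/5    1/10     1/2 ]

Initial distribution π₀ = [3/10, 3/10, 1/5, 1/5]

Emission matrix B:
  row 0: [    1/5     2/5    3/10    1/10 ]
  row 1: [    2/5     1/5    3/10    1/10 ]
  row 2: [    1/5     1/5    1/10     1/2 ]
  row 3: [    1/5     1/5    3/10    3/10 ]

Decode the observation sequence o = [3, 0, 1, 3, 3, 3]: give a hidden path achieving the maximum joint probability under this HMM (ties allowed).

path = [3, 3, 3, 3, 3, 3]

t=0: δ = [3.000e-02, 3.000e-02, 1.000e-01, 6.000e-02]  (obs o_0=3)
t=1: δ = [6.000e-03, 8.000e-03, 6.000e-03, 6.000e-03]  ψ = [2, 2, 2, 3]  (obs o_1=0)
t=2: δ = [7.200e-04, 6.400e-04, 3.600e-04, 6.000e-04]  ψ = [0, 1, 2, 3]  (obs o_2=1)
t=3: δ = [2.160e-05, 2.560e-05, 7.200e-05, 9.000e-05]  ψ = [0, 1, 0, 3]  (obs o_3=3)
t=4: δ = [2.160e-06, 1.800e-06, 1.080e-05, 1.350e-05]  ψ = [2, 3, 2, 3]  (obs o_4=3)
t=5: δ = [3.240e-07, 2.700e-07, 1.620e-06, 2.025e-06]  ψ = [2, 3, 2, 3]  (obs o_5=3)
backtrack: best end state = 3; path = [3, 3, 3, 3, 3, 3]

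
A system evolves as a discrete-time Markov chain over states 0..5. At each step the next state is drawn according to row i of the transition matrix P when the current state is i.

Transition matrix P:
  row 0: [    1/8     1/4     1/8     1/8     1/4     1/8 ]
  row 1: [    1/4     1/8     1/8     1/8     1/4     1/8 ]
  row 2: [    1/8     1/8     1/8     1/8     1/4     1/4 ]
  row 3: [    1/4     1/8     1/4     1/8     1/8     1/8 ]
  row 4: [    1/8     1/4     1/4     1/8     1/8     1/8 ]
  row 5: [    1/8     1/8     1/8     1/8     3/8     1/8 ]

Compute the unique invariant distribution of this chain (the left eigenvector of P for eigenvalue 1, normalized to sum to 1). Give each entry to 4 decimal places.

π = [0.1623, 0.1734, 0.1687, 0.1250, 0.2246, 0.1461]

Balance equations π_j = Σ_i π_i·P[i][j]:
  π_0 = 1/8·π_0 + 1/4·π_1 + 1/8·π_2 + 1/4·π_3 + 1/8·π_4 + 1/8·π_5
  π_1 = 1/4·π_0 + 1/8·π_1 + 1/8·π_2 + 1/8·π_3 + 1/4·π_4 + 1/8·π_5
  π_2 = 1/8·π_0 + 1/8·π_1 + 1/8·π_2 + 1/4·π_3 + 1/4·π_4 + 1/8·π_5
  π_3 = 1/8·π_0 + 1/8·π_1 + 1/8·π_2 + 1/8·π_3 + 1/8·π_4 + 1/8·π_5
  π_4 = 1/4·π_0 + 1/4·π_1 + 1/4·π_2 + 1/8·π_3 + 1/8·π_4 + 3/8·π_5
  normalize: π_0 + π_1 + π_2 + π_3 + π_4 + π_5 = 1
Solving the linear system gives exactly π = [6719/41400, 7177/41400, 97/575, 1/8, 1033/4600, 84/575].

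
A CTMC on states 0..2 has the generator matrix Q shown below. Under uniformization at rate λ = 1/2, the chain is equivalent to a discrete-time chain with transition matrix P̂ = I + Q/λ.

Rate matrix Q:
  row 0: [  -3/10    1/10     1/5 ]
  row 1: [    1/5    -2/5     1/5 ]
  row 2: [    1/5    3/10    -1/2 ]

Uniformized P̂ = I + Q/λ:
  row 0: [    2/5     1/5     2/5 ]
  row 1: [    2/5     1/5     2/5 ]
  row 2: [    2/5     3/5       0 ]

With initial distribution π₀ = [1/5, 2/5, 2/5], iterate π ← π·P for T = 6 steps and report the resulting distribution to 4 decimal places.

t=0: π = [0.2000, 0.4000, 0.4000]
t=1: π = [0.4000, 0.3600, 0.2400]
t=2: π = [0.4000, 0.2960, 0.3040]
t=3: π = [0.4000, 0.3216, 0.2784]
t=4: π = [0.4000, 0.3114, 0.2886]
t=5: π = [0.4000, 0.3155, 0.2845]
t=6: π = [0.4000, 0.3138, 0.2862]

π = [0.4000, 0.3138, 0.2862]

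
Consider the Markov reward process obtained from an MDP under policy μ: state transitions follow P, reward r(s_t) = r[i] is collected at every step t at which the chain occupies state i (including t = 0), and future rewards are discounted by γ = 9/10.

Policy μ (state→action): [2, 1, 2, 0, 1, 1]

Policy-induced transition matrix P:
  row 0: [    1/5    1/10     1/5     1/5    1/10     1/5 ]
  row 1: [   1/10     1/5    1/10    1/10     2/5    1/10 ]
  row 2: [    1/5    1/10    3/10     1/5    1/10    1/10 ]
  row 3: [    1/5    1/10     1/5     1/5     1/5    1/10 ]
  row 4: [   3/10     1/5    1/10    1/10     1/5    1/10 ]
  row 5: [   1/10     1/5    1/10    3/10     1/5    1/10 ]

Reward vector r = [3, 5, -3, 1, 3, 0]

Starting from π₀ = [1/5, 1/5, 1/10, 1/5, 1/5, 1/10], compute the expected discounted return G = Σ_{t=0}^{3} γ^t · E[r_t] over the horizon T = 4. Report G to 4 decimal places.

t=0: π = [0.2000, 0.2000, 0.1000, 0.2000, 0.2000, 0.1000], E[r] = 2.1000, γ^t·E[r] = 2.100000, running G = 2.100000
t=1: π = [0.1900, 0.1500, 0.1600, 0.1700, 0.2100, 0.1200], E[r] = 1.6400, γ^t·E[r] = 1.476000, running G = 3.576000
t=2: π = [0.1940, 0.1480, 0.1680, 0.1760, 0.1950, 0.1190], E[r] = 1.5790, γ^t·E[r] = 1.278990, running G = 4.854990
t=3: π = [0.1928, 0.1462, 0.1706, 0.1776, 0.1934, 0.1194], E[r] = 1.5554, γ^t·E[r] = 1.133887, running G = 5.988877

G = 5.9889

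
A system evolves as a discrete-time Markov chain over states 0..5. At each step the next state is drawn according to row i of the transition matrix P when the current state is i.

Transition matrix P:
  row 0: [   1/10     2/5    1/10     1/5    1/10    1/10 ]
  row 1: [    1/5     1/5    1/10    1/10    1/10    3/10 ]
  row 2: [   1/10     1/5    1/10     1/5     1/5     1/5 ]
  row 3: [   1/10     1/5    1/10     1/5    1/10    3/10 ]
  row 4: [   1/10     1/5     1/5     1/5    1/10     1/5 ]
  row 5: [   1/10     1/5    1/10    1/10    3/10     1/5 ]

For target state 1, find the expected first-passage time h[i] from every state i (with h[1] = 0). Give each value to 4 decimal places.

First-step conditioning: h[1] = 0; for i ≠ 1, h[i] = 1 + Σ_k P[i][k]·h[k].
  h[0] = 1 + 1/10·h[0] + 1/10·h[2] + 1/5·h[3] + 1/10·h[4] + 1/10·h[5]
  h[2] = 1 + 1/10·h[0] + 1/10·h[2] + 1/5·h[3] + 1/5·h[4] + 1/5·h[5]
  h[3] = 1 + 1/10·h[0] + 1/10·h[2] + 1/5·h[3] + 1/10·h[4] + 3/10·h[5]
  h[4] = 1 + 1/10·h[0] + 1/5·h[2] + 1/5·h[3] + 1/10·h[4] + 1/5·h[5]
  h[5] = 1 + 1/10·h[0] + 1/10·h[2] + 1/10·h[3] + 3/10·h[4] + 1/5·h[5]
Solving the 5×5 linear system over states ≠ 1 gives exactly h = [40/11, 0, 50/11, 50/11, 50/11, 50/11] (h[1] = 0 is the target).

h = [3.6364, 0.0000, 4.5455, 4.5455, 4.5455, 4.5455]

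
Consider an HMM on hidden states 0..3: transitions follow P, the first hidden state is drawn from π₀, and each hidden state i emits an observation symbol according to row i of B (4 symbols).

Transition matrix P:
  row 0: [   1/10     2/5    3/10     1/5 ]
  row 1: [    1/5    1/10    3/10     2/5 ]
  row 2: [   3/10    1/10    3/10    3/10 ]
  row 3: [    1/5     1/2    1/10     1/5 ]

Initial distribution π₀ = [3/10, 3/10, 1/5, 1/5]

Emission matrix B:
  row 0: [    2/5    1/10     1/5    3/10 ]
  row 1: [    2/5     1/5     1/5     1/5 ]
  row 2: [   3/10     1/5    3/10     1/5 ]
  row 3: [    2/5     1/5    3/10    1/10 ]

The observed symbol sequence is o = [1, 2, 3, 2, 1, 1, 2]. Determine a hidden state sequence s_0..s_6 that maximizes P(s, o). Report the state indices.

t=0: δ = [3.000e-02, 6.000e-02, 4.000e-02, 4.000e-02]  (obs o_0=1)
t=1: δ = [2.400e-03, 4.000e-03, 5.400e-03, 7.200e-03]  ψ = [1, 3, 1, 1]  (obs o_1=2)
t=2: δ = [4.860e-04, 7.200e-04, 3.240e-04, 1.620e-04]  ψ = [2, 3, 2, 2]  (obs o_2=3)
t=3: δ = [2.880e-05, 3.888e-05, 6.480e-05, 8.640e-05]  ψ = [1, 0, 1, 1]  (obs o_3=2)
t=4: δ = [1.944e-06, 8.640e-06, 3.888e-06, 3.888e-06]  ψ = [2, 3, 2, 2]  (obs o_4=1)
t=5: δ = [1.728e-07, 3.888e-07, 5.184e-07, 6.912e-07]  ψ = [1, 3, 1, 1]  (obs o_5=1)
t=6: δ = [3.110e-08, 6.912e-08, 4.666e-08, 4.666e-08]  ψ = [2, 3, 2, 1]  (obs o_6=2)
backtrack: best end state = 1; path = [1, 3, 1, 3, 1, 3, 1]

path = [1, 3, 1, 3, 1, 3, 1]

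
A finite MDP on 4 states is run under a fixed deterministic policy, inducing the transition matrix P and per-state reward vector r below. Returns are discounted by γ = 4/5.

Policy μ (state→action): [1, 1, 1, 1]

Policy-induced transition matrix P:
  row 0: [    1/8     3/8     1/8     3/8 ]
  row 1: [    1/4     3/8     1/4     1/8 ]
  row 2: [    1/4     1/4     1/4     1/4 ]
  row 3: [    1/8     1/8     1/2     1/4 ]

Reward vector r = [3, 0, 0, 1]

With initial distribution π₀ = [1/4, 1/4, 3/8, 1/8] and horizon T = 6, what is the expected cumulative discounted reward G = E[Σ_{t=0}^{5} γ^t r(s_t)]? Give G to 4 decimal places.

G = 3.1190

t=0: π = [0.2500, 0.2500, 0.3750, 0.1250], E[r] = 0.8750, γ^t·E[r] = 0.875000, running G = 0.875000
t=1: π = [0.2031, 0.2969, 0.2500, 0.2500], E[r] = 0.8594, γ^t·E[r] = 0.687500, running G = 1.562500
t=2: π = [0.1934, 0.2813, 0.2871, 0.2383], E[r] = 0.8184, γ^t·E[r] = 0.523750, running G = 2.086250
t=3: π = [0.1960, 0.2795, 0.2854, 0.2390], E[r] = 0.8271, γ^t·E[r] = 0.423500, running G = 2.509750
t=4: π = [0.1956, 0.2796, 0.2852, 0.2396], E[r] = 0.8264, γ^t·E[r] = 0.338500, running G = 2.848250
t=5: π = [0.1956, 0.2795, 0.2854, 0.2395], E[r] = 0.8263, γ^t·E[r] = 0.270766, running G = 3.119016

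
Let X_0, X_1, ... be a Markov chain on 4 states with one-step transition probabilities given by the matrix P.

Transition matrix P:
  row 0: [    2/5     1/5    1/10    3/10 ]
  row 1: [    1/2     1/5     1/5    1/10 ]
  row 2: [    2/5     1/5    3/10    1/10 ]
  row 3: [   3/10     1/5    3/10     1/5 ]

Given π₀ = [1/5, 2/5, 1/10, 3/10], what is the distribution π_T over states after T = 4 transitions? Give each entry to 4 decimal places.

t=0: π = [0.2000, 0.4000, 0.1000, 0.3000]
t=1: π = [0.4100, 0.2000, 0.2200, 0.1700]
t=2: π = [0.4030, 0.2000, 0.1980, 0.1990]
t=3: π = [0.4001, 0.2000, 0.1994, 0.2005]
t=4: π = [0.4000, 0.2000, 0.2000, 0.2001]

π = [0.4000, 0.2000, 0.2000, 0.2001]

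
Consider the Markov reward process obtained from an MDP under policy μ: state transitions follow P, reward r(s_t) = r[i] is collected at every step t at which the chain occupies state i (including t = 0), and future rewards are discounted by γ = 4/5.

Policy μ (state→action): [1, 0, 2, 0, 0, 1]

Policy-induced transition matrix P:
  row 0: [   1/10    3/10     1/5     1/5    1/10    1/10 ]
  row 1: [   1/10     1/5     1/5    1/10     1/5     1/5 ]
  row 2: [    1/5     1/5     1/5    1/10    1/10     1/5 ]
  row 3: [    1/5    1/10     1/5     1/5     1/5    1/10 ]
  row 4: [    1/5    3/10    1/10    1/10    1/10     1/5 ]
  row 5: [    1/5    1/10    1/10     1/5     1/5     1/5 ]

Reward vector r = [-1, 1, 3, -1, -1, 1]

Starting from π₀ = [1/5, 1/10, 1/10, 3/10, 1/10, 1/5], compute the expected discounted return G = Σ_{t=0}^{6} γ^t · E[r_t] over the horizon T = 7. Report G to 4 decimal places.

G = 1.1537

t=0: π = [0.2000, 0.1000, 0.1000, 0.3000, 0.1000, 0.2000], E[r] = 0.0000, γ^t·E[r] = 0.000000, running G = 0.000000
t=1: π = [0.1700, 0.1800, 0.1700, 0.1700, 0.1600, 0.1500], E[r] = 0.3400, γ^t·E[r] = 0.272000, running G = 0.272000
t=2: π = [0.1650, 0.2010, 0.1690, 0.1490, 0.1500, 0.1660], E[r] = 0.4100, γ^t·E[r] = 0.262400, running G = 0.534400
t=3: π = [0.1634, 0.2000, 0.1684, 0.1480, 0.1516, 0.1686], E[r] = 0.4108, γ^t·E[r] = 0.210330, running G = 0.744730
t=4: π = [0.1637, 0.1998, 0.1680, 0.1480, 0.1517, 0.1689], E[r] = 0.4093, γ^t·E[r] = 0.167657, running G = 0.912387
t=5: π = [0.1637, 0.1998, 0.1679, 0.1481, 0.1517, 0.1688], E[r] = 0.4092, γ^t·E[r] = 0.134071, running G = 1.046458
t=6: π = [0.1637, 0.1998, 0.1679, 0.1481, 0.1517, 0.1688], E[r] = 0.4091, γ^t·E[r] = 0.107255, running G = 1.153713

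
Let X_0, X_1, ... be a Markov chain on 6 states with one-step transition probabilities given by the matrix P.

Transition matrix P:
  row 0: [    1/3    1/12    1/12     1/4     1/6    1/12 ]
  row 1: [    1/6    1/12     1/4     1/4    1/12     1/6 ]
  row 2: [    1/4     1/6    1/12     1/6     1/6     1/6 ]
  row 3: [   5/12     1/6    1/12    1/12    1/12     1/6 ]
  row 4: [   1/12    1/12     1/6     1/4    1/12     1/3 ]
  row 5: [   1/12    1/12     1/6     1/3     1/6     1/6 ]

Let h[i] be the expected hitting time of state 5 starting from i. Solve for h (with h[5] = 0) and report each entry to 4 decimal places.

h = [6.6037, 6.0906, 6.0436, 6.2073, 5.0367, 0.0000]

First-step conditioning: h[5] = 0; for i ≠ 5, h[i] = 1 + Σ_k P[i][k]·h[k].
  h[0] = 1 + 1/3·h[0] + 1/12·h[1] + 1/12·h[2] + 1/4·h[3] + 1/6·h[4]
  h[1] = 1 + 1/6·h[0] + 1/12·h[1] + 1/4·h[2] + 1/4·h[3] + 1/12·h[4]
  h[2] = 1 + 1/4·h[0] + 1/6·h[1] + 1/12·h[2] + 1/6·h[3] + 1/6·h[4]
  h[3] = 1 + 5/12·h[0] + 1/6·h[1] + 1/12·h[2] + 1/12·h[3] + 1/12·h[4]
  h[4] = 1 + 1/12·h[0] + 1/12·h[1] + 1/6·h[2] + 1/4·h[3] + 1/12·h[4]
Solving the 5×5 linear system over states ≠ 5 gives exactly h = [77613/11753, 71583/11753, 71031/11753, 10422/1679, 59196/11753, 0] (h[5] = 0 is the target).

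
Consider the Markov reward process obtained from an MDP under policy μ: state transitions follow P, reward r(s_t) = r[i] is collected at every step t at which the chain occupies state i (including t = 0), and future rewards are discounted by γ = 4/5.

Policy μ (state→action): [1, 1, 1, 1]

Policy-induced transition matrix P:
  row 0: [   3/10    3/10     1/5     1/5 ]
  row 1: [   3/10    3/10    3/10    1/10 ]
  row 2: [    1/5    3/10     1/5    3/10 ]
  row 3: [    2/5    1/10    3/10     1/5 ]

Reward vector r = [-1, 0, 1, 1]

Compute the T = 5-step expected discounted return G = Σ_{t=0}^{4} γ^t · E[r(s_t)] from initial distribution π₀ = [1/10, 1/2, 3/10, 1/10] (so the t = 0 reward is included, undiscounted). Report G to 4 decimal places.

G = 0.6628

t=0: π = [0.1000, 0.5000, 0.3000, 0.1000], E[r] = 0.3000, γ^t·E[r] = 0.300000, running G = 0.300000
t=1: π = [0.2800, 0.2800, 0.2600, 0.1800], E[r] = 0.1600, γ^t·E[r] = 0.128000, running G = 0.428000
t=2: π = [0.2920, 0.2640, 0.2460, 0.1980], E[r] = 0.1520, γ^t·E[r] = 0.097280, running G = 0.525280
t=3: π = [0.2952, 0.2604, 0.2462, 0.1982], E[r] = 0.1492, γ^t·E[r] = 0.076390, running G = 0.601670
t=4: π = [0.2952, 0.2604, 0.2459, 0.1986], E[r] = 0.1492, γ^t·E[r] = 0.061129, running G = 0.662799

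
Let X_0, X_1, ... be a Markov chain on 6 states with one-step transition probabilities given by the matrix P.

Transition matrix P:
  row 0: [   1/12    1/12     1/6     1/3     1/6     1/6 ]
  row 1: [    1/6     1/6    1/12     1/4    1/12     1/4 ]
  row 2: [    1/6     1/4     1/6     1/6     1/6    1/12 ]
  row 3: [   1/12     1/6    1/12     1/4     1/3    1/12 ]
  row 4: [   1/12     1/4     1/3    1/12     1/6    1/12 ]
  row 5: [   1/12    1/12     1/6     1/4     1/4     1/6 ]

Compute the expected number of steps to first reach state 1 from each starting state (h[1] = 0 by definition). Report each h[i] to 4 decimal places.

h = [5.9548, 0.0000, 5.0556, 5.4144, 4.9508, 5.9162]

First-step conditioning: h[1] = 0; for i ≠ 1, h[i] = 1 + Σ_k P[i][k]·h[k].
  h[0] = 1 + 1/12·h[0] + 1/6·h[2] + 1/3·h[3] + 1/6·h[4] + 1/6·h[5]
  h[2] = 1 + 1/6·h[0] + 1/6·h[2] + 1/6·h[3] + 1/6·h[4] + 1/12·h[5]
  h[3] = 1 + 1/12·h[0] + 1/12·h[2] + 1/4·h[3] + 1/3·h[4] + 1/12·h[5]
  h[4] = 1 + 1/12·h[0] + 1/3·h[2] + 1/12·h[3] + 1/6·h[4] + 1/12·h[5]
  h[5] = 1 + 1/12·h[0] + 1/6·h[2] + 1/4·h[3] + 1/4·h[4] + 1/6·h[5]
Solving the 5×5 linear system over states ≠ 1 gives exactly h = [277428/46589, 0, 235536/46589, 252252/46589, 230652/46589, 275628/46589] (h[1] = 0 is the target).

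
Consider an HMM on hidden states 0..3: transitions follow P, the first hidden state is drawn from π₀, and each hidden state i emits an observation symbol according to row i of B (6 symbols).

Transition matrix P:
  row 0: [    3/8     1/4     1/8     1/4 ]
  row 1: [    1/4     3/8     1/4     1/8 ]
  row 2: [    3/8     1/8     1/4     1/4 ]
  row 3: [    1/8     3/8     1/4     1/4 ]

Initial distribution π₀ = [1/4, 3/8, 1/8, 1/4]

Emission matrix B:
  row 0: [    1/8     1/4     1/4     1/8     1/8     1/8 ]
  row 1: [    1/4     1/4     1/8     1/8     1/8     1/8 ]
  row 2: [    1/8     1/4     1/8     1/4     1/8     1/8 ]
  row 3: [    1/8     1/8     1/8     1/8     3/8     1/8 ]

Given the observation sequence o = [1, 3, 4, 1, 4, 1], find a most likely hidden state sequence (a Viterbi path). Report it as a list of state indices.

t=0: δ = [6.250e-02, 9.375e-02, 3.125e-02, 3.125e-02]  (obs o_0=1)
t=1: δ = [2.930e-03, 4.395e-03, 5.859e-03, 1.953e-03]  ψ = [0, 1, 1, 0]  (obs o_1=3)
t=2: δ = [2.747e-04, 2.060e-04, 1.831e-04, 5.493e-04]  ψ = [2, 1, 2, 2]  (obs o_2=4)
t=3: δ = [2.575e-05, 5.150e-05, 3.433e-05, 1.717e-05]  ψ = [0, 3, 3, 3]  (obs o_3=1)
t=4: δ = [1.609e-06, 2.414e-06, 1.609e-06, 3.219e-06]  ψ = [1, 1, 1, 2]  (obs o_4=4)
t=5: δ = [1.509e-07, 3.017e-07, 2.012e-07, 1.006e-07]  ψ = [0, 3, 3, 3]  (obs o_5=1)
backtrack: best end state = 1; path = [1, 2, 3, 2, 3, 1]

path = [1, 2, 3, 2, 3, 1]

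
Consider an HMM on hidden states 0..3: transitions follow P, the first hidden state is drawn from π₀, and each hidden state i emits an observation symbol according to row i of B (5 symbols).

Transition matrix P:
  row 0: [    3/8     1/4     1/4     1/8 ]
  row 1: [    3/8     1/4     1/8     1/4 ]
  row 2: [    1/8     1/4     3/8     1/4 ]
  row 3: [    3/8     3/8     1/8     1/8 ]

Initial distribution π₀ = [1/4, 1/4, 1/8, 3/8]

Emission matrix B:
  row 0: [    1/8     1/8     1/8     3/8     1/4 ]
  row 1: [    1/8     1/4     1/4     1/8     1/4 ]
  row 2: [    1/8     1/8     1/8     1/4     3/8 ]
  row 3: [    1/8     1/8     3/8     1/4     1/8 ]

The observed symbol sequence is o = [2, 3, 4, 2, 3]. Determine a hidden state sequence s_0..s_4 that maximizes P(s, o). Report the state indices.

t=0: δ = [3.125e-02, 6.250e-02, 1.562e-02, 1.406e-01]  (obs o_0=2)
t=1: δ = [1.978e-02, 6.592e-03, 4.395e-03, 4.395e-03]  ψ = [3, 3, 3, 3]  (obs o_1=3)
t=2: δ = [1.854e-03, 1.236e-03, 1.854e-03, 3.090e-04]  ψ = [0, 0, 0, 0]  (obs o_2=4)
t=3: δ = [8.690e-05, 1.159e-04, 8.690e-05, 1.738e-04]  ψ = [0, 0, 2, 2]  (obs o_3=2)
t=4: δ = [2.444e-05, 8.147e-06, 8.147e-06, 7.242e-06]  ψ = [3, 3, 2, 1]  (obs o_4=3)
backtrack: best end state = 0; path = [3, 0, 2, 3, 0]

path = [3, 0, 2, 3, 0]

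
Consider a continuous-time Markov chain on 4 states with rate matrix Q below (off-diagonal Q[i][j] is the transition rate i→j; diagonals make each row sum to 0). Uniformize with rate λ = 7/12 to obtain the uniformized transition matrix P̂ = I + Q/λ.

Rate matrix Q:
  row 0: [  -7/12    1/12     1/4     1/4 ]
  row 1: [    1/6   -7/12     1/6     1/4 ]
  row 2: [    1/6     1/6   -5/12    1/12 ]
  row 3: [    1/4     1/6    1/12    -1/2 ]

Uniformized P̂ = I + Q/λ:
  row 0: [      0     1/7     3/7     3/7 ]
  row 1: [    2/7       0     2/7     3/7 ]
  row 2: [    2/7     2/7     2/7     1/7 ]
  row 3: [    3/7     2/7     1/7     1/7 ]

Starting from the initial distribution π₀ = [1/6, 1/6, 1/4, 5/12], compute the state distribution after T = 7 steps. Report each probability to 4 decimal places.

π = [0.2526, 0.1945, 0.2829, 0.2701]

t=0: π = [0.1667, 0.1667, 0.2500, 0.4167]
t=1: π = [0.2976, 0.2143, 0.2500, 0.2381]
t=2: π = [0.2347, 0.1820, 0.2942, 0.2891]
t=3: π = [0.2600, 0.2002, 0.2779, 0.2619]
t=4: π = [0.2489, 0.1914, 0.2854, 0.2743]
t=5: π = [0.2538, 0.1955, 0.2821, 0.2686]
t=6: π = [0.2516, 0.1936, 0.2836, 0.2712]
t=7: π = [0.2526, 0.1945, 0.2829, 0.2701]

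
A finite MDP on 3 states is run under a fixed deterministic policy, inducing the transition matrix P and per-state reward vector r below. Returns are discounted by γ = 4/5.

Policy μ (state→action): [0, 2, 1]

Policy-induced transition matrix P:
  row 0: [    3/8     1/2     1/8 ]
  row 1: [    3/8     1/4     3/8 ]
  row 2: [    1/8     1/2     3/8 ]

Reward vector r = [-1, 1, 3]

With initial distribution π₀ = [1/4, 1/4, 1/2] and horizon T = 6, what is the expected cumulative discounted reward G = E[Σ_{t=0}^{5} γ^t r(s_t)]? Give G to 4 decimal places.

t=0: π = [0.2500, 0.2500, 0.5000], E[r] = 1.5000, γ^t·E[r] = 1.500000, running G = 1.500000
t=1: π = [0.2500, 0.4375, 0.3125], E[r] = 1.1250, γ^t·E[r] = 0.900000, running G = 2.400000
t=2: π = [0.2969, 0.3906, 0.3125], E[r] = 1.0313, γ^t·E[r] = 0.660000, running G = 3.060000
t=3: π = [0.2969, 0.4023, 0.3008], E[r] = 1.0078, γ^t·E[r] = 0.516000, running G = 3.576000
t=4: π = [0.2998, 0.3994, 0.3008], E[r] = 1.0020, γ^t·E[r] = 0.410400, running G = 3.986400
t=5: π = [0.2998, 0.4001, 0.3000], E[r] = 1.0005, γ^t·E[r] = 0.327840, running G = 4.314240

G = 4.3142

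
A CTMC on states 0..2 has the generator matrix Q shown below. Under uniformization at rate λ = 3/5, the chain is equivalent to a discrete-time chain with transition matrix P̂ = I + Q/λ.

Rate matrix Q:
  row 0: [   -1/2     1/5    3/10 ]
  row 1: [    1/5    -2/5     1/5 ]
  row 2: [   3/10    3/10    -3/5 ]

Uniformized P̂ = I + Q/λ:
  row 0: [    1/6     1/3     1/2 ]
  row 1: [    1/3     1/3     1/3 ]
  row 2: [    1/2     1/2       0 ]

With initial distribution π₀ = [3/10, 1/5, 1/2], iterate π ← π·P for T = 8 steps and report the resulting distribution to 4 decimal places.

t=0: π = [0.3000, 0.2000, 0.5000]
t=1: π = [0.3667, 0.4167, 0.2167]
t=2: π = [0.3083, 0.3694, 0.3222]
t=3: π = [0.3356, 0.3870, 0.2773]
t=4: π = [0.3236, 0.3796, 0.2968]
t=5: π = [0.3289, 0.3828, 0.2883]
t=6: π = [0.3266, 0.3814, 0.2920]
t=7: π = [0.3276, 0.3820, 0.2904]
t=8: π = [0.3271, 0.3817, 0.2911]

π = [0.3271, 0.3817, 0.2911]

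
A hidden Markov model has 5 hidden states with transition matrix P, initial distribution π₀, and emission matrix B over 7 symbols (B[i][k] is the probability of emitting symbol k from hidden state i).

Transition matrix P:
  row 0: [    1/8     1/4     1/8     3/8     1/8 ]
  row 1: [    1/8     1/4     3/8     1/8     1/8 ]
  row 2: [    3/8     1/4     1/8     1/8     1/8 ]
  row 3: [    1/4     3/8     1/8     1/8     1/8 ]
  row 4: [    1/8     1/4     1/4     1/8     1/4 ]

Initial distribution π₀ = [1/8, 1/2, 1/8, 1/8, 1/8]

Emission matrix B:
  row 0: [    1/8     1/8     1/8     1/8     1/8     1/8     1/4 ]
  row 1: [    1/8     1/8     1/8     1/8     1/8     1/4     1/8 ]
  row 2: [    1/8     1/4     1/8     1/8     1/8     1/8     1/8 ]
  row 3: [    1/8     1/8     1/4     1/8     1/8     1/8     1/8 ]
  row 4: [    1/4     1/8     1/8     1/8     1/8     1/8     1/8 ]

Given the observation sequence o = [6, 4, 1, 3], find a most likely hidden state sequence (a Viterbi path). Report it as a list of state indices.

t=0: δ = [3.125e-02, 6.250e-02, 1.562e-02, 1.562e-02, 1.562e-02]  (obs o_0=6)
t=1: δ = [9.766e-04, 1.953e-03, 2.930e-03, 1.465e-03, 9.766e-04]  ψ = [1, 1, 1, 0, 1]  (obs o_1=4)
t=2: δ = [1.373e-04, 9.155e-05, 1.831e-04, 4.578e-05, 4.578e-05]  ψ = [2, 2, 1, 0, 2]  (obs o_2=1)
t=3: δ = [8.583e-06, 5.722e-06, 4.292e-06, 6.437e-06, 2.861e-06]  ψ = [2, 2, 1, 0, 2]  (obs o_3=3)
backtrack: best end state = 0; path = [1, 1, 2, 0]

path = [1, 1, 2, 0]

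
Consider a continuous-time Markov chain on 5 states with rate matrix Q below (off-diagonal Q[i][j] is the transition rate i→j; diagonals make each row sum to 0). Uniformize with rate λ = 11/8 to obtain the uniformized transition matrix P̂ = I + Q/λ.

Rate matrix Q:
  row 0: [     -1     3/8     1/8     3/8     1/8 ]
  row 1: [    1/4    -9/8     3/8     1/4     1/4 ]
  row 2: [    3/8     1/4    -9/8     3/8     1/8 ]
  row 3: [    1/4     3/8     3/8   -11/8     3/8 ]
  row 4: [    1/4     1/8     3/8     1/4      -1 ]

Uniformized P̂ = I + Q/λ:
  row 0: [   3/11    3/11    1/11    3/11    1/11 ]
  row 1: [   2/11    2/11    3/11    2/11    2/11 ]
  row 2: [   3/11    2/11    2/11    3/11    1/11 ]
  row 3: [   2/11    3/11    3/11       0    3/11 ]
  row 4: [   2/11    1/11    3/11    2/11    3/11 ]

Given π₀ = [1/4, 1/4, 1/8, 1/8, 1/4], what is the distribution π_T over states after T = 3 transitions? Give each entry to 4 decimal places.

t=0: π = [0.2500, 0.2500, 0.1250, 0.1250, 0.2500]
t=1: π = [0.2159, 0.1932, 0.2159, 0.1932, 0.1818]
t=2: π = [0.2211, 0.2025, 0.2138, 0.1860, 0.1767]
t=3: π = [0.2214, 0.2028, 0.2131, 0.1875, 0.1752]

π = [0.2214, 0.2028, 0.2131, 0.1875, 0.1752]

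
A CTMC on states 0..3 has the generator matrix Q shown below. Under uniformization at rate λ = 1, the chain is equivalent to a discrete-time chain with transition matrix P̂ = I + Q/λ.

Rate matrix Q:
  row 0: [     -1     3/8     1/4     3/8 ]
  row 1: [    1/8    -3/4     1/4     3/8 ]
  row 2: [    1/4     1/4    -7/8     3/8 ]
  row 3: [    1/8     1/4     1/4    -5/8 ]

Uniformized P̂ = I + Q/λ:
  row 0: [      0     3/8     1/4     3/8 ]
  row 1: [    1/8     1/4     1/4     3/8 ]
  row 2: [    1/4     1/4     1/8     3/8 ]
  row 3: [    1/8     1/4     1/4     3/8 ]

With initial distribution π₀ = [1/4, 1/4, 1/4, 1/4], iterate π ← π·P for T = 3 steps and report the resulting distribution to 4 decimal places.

t=0: π = [0.2500, 0.2500, 0.2500, 0.2500]
t=1: π = [0.1250, 0.2813, 0.2188, 0.3750]
t=2: π = [0.1367, 0.2656, 0.2227, 0.3750]
t=3: π = [0.1357, 0.2671, 0.2222, 0.3750]

π = [0.1357, 0.2671, 0.2222, 0.3750]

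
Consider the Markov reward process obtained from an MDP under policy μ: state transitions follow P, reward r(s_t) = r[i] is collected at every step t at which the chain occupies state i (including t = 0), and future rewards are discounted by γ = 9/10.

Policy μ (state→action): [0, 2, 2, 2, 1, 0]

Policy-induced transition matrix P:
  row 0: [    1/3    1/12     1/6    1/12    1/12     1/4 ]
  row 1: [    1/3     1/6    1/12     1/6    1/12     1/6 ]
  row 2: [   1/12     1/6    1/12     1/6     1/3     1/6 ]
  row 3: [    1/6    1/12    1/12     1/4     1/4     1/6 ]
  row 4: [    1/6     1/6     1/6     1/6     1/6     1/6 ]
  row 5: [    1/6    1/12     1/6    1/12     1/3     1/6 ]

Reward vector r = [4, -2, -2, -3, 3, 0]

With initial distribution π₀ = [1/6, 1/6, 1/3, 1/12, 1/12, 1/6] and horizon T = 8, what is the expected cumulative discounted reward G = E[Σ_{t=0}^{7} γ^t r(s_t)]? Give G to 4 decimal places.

G = 2.0598

t=0: π = [0.1667, 0.1667, 0.3333, 0.0833, 0.0833, 0.1667], E[r] = -0.3333, γ^t·E[r] = -0.333333, running G = -0.333333
t=1: π = [0.1944, 0.1319, 0.1181, 0.1458, 0.2292, 0.1806], E[r] = 0.5278, γ^t·E[r] = 0.475000, running G = 0.141667
t=2: π = [0.2112, 0.1233, 0.1337, 0.1476, 0.2014, 0.1829], E[r] = 0.4925, γ^t·E[r] = 0.398906, running G = 0.540573
t=3: π = [0.2113, 0.1215, 0.1330, 0.1461, 0.2038, 0.1843], E[r] = 0.5093, γ^t·E[r] = 0.371285, running G = 0.911858
t=4: π = [0.2111, 0.1215, 0.1333, 0.1459, 0.2040, 0.1843], E[r] = 0.5089, γ^t·E[r] = 0.333885, running G = 1.245743
t=5: π = [0.2110, 0.1216, 0.1333, 0.1459, 0.2040, 0.1843], E[r] = 0.5087, γ^t·E[r] = 0.300407, running G = 1.546150
t=6: π = [0.2110, 0.1216, 0.1333, 0.1459, 0.2040, 0.1842], E[r] = 0.5087, γ^t·E[r] = 0.270339, running G = 1.816489
t=7: π = [0.2110, 0.1216, 0.1333, 0.1459, 0.2040, 0.1842], E[r] = 0.5087, γ^t·E[r] = 0.243304, running G = 2.059792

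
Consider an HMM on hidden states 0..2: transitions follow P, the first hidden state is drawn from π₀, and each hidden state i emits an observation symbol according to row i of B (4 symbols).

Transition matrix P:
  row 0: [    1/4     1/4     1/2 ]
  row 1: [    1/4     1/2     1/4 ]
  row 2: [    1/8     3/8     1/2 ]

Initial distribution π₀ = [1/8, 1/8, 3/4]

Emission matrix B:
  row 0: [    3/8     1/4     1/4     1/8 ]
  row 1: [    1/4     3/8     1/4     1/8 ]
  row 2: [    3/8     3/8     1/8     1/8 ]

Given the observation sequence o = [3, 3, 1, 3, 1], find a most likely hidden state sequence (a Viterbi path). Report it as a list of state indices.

t=0: δ = [1.562e-02, 1.562e-02, 9.375e-02]  (obs o_0=3)
t=1: δ = [1.465e-03, 4.395e-03, 5.859e-03]  ψ = [2, 2, 2]  (obs o_1=3)
t=2: δ = [2.747e-04, 8.240e-04, 1.099e-03]  ψ = [1, 1, 2]  (obs o_2=1)
t=3: δ = [2.575e-05, 5.150e-05, 6.866e-05]  ψ = [1, 1, 2]  (obs o_3=3)
t=4: δ = [3.219e-06, 9.656e-06, 1.287e-05]  ψ = [1, 1, 2]  (obs o_4=1)
backtrack: best end state = 2; path = [2, 2, 2, 2, 2]

path = [2, 2, 2, 2, 2]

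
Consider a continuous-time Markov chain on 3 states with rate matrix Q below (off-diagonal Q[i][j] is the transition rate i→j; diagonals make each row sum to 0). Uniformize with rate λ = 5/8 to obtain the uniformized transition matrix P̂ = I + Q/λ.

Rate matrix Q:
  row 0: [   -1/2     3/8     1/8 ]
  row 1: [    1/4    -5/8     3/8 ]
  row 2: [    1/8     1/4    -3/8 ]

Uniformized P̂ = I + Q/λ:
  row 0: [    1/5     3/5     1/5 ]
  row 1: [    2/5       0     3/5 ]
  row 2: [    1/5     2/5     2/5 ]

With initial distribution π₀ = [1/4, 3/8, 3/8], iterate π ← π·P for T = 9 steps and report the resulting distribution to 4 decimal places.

t=0: π = [0.2500, 0.3750, 0.3750]
t=1: π = [0.2750, 0.3000, 0.4250]
t=2: π = [0.2600, 0.3350, 0.4050]
t=3: π = [0.2670, 0.3180, 0.4150]
t=4: π = [0.2636, 0.3262, 0.4102]
t=5: π = [0.2652, 0.3222, 0.4125]
t=6: π = [0.2644, 0.3242, 0.4114]
t=7: π = [0.2648, 0.3232, 0.4119]
t=8: π = [0.2646, 0.3237, 0.4117]
t=9: π = [0.2647, 0.3235, 0.4118]

π = [0.2647, 0.3235, 0.4118]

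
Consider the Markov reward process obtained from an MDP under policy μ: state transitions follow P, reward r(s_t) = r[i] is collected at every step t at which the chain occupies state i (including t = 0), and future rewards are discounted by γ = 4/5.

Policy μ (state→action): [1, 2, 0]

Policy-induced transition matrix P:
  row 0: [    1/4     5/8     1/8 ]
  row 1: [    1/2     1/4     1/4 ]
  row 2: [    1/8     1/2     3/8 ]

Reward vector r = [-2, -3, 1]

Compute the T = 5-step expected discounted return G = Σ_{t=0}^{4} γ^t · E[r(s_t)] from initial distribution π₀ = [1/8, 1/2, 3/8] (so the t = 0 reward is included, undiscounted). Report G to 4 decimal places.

t=0: π = [0.1250, 0.5000, 0.3750], E[r] = -1.3750, γ^t·E[r] = -1.375000, running G = -1.375000
t=1: π = [0.3281, 0.3906, 0.2813], E[r] = -1.5469, γ^t·E[r] = -1.237500, running G = -2.612500
t=2: π = [0.3125, 0.4434, 0.2441], E[r] = -1.7109, γ^t·E[r] = -1.095000, running G = -3.707500
t=3: π = [0.3303, 0.4282, 0.2415], E[r] = -1.7039, γ^t·E[r] = -0.872375, running G = -4.579875
t=4: π = [0.3269, 0.4342, 0.2389], E[r] = -1.7176, γ^t·E[r] = -0.703513, running G = -5.283388

G = -5.2834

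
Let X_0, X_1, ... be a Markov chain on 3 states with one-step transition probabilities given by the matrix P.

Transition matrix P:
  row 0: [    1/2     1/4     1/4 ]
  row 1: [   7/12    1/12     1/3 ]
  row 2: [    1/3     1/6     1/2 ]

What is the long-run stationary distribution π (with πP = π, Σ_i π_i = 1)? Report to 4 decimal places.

Balance equations π_j = Σ_i π_i·P[i][j]:
  π_0 = 1/2·π_0 + 7/12·π_1 + 1/3·π_2
  π_1 = 1/4·π_0 + 1/12·π_1 + 1/6·π_2
  normalize: π_0 + π_1 + π_2 = 1
Solving the linear system gives exactly π = [58/127, 24/127, 45/127].

π = [0.4567, 0.1890, 0.3543]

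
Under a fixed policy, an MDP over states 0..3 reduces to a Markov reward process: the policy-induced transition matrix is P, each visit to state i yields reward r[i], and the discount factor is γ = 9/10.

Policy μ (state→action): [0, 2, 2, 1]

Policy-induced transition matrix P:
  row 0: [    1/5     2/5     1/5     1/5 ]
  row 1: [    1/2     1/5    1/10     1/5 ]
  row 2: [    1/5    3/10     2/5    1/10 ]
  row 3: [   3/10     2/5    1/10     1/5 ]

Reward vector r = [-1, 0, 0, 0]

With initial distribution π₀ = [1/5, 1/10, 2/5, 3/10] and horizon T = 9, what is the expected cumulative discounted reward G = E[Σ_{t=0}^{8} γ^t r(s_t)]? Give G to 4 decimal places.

G = -1.7597

t=0: π = [0.2000, 0.1000, 0.4000, 0.3000], E[r] = -0.2000, γ^t·E[r] = -0.200000, running G = -0.200000
t=1: π = [0.2600, 0.3400, 0.2400, 0.1600], E[r] = -0.2600, γ^t·E[r] = -0.234000, running G = -0.434000
t=2: π = [0.3180, 0.3080, 0.1980, 0.1760], E[r] = -0.3180, γ^t·E[r] = -0.257580, running G = -0.691580
t=3: π = [0.3100, 0.3186, 0.1912, 0.1802], E[r] = -0.3100, γ^t·E[r] = -0.225990, running G = -0.917570
t=4: π = [0.3136, 0.3172, 0.1884, 0.1809], E[r] = -0.3136, γ^t·E[r] = -0.205753, running G = -1.123323
t=5: π = [0.3132, 0.3177, 0.1879, 0.1812], E[r] = -0.3132, γ^t·E[r] = -0.184963, running G = -1.308286
t=6: π = [0.3134, 0.3177, 0.1877, 0.1812], E[r] = -0.3134, γ^t·E[r] = -0.166573, running G = -1.474858
t=7: π = [0.3134, 0.3177, 0.1876, 0.1812], E[r] = -0.3134, γ^t·E[r] = -0.149908, running G = -1.624767
t=8: π = [0.3134, 0.3177, 0.1876, 0.1812], E[r] = -0.3134, γ^t·E[r] = -0.134922, running G = -1.759689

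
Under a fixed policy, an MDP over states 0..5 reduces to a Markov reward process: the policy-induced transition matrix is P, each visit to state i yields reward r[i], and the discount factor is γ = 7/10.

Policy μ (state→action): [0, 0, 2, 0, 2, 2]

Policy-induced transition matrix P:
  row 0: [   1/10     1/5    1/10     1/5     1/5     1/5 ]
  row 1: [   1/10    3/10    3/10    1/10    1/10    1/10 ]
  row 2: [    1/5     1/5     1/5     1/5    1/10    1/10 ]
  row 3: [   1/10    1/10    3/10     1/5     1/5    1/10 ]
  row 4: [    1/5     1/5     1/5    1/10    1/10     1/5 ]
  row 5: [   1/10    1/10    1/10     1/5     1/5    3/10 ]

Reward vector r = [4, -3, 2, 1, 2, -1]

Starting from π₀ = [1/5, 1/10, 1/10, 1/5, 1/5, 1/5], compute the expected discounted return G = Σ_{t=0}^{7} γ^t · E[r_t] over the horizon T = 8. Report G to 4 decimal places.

G = 2.5921

t=0: π = [0.2000, 0.1000, 0.1000, 0.2000, 0.2000, 0.2000], E[r] = 1.1000, γ^t·E[r] = 1.100000, running G = 1.100000
t=1: π = [0.1300, 0.1700, 0.1900, 0.1700, 0.1600, 0.1800], E[r] = 0.7000, γ^t·E[r] = 0.490000, running G = 1.590000
t=2: π = [0.1350, 0.1820, 0.2030, 0.1670, 0.1480, 0.1650], E[r] = 0.6980, γ^t·E[r] = 0.342020, running G = 1.932020
t=3: π = [0.1351, 0.1850, 0.2049, 0.1670, 0.1467, 0.1613], E[r] = 0.6943, γ^t·E[r] = 0.238145, running G = 2.170165
t=4: π = [0.1352, 0.1857, 0.2056, 0.1668, 0.1463, 0.1604], E[r] = 0.6938, γ^t·E[r] = 0.166586, running G = 2.336751
t=5: π = [0.1352, 0.1858, 0.2057, 0.1668, 0.1462, 0.1602], E[r] = 0.6937, γ^t·E[r] = 0.116585, running G = 2.453336
t=6: π = [0.1352, 0.1859, 0.2057, 0.1668, 0.1462, 0.1602], E[r] = 0.6936, γ^t·E[r] = 0.081604, running G = 2.534939
t=7: π = [0.1352, 0.1859, 0.2057, 0.1668, 0.1462, 0.1602], E[r] = 0.6936, γ^t·E[r] = 0.057122, running G = 2.592061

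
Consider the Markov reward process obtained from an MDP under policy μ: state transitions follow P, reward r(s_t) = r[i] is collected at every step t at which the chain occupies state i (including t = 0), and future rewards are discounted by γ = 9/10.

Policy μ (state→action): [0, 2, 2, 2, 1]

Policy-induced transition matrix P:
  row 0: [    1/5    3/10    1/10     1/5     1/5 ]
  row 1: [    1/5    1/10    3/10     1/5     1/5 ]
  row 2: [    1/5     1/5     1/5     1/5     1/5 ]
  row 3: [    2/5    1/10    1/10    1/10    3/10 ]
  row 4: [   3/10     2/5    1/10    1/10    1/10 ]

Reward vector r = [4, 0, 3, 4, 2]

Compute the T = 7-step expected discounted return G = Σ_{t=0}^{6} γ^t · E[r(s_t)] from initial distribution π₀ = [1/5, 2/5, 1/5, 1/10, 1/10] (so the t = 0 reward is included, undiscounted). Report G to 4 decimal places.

t=0: π = [0.2000, 0.4000, 0.2000, 0.1000, 0.1000], E[r] = 2.0000, γ^t·E[r] = 2.000000, running G = 2.000000
t=1: π = [0.2300, 0.1900, 0.2000, 0.1800, 0.2000], E[r] = 2.6400, γ^t·E[r] = 2.376000, running G = 4.376000
t=2: π = [0.2560, 0.2260, 0.1580, 0.1620, 0.1980], E[r] = 2.5420, γ^t·E[r] = 2.059020, running G = 6.435020
t=3: π = [0.2522, 0.2264, 0.1610, 0.1640, 0.1964], E[r] = 2.5406, γ^t·E[r] = 1.852097, running G = 8.287117
t=4: π = [0.2524, 0.2255, 0.1614, 0.1640, 0.1968], E[r] = 2.5433, γ^t·E[r] = 1.668633, running G = 9.955750
t=5: π = [0.2525, 0.2257, 0.1612, 0.1639, 0.1967], E[r] = 2.5427, γ^t·E[r] = 1.501447, running G = 11.457197
t=6: π = [0.2525, 0.2256, 0.1613, 0.1639, 0.1967], E[r] = 2.5428, γ^t·E[r] = 1.351334, running G = 12.808532

G = 12.8085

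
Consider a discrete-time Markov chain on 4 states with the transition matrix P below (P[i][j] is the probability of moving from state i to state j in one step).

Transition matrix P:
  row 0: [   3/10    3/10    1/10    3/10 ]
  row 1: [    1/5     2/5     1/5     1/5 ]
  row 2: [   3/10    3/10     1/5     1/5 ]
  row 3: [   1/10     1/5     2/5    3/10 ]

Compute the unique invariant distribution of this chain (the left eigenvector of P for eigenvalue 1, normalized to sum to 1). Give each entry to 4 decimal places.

Balance equations π_j = Σ_i π_i·P[i][j]:
  π_0 = 3/10·π_0 + 1/5·π_1 + 3/10·π_2 + 1/10·π_3
  π_1 = 3/10·π_0 + 2/5·π_1 + 3/10·π_2 + 1/5·π_3
  π_2 = 1/10·π_0 + 1/5·π_1 + 1/5·π_2 + 2/5·π_3
  normalize: π_0 + π_1 + π_2 + π_3 = 1
Solving the linear system gives exactly π = [182/827, 253/827, 188/827, 204/827].

π = [0.2201, 0.3059, 0.2273, 0.2467]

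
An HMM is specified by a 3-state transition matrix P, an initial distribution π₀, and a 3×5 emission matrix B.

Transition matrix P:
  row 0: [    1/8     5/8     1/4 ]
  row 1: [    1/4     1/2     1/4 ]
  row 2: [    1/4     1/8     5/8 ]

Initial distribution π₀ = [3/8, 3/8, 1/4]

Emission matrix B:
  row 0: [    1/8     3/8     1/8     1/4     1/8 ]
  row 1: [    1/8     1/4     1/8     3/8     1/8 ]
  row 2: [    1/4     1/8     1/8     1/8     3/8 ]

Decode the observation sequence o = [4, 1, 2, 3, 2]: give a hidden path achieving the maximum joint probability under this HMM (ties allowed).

path = [2, 0, 1, 1, 1]

t=0: δ = [4.688e-02, 4.688e-02, 9.375e-02]  (obs o_0=4)
t=1: δ = [8.789e-03, 7.324e-03, 7.324e-03]  ψ = [2, 0, 2]  (obs o_1=1)
t=2: δ = [2.289e-04, 6.866e-04, 5.722e-04]  ψ = [1, 0, 2]  (obs o_2=2)
t=3: δ = [4.292e-05, 1.287e-04, 4.470e-05]  ψ = [1, 1, 2]  (obs o_3=3)
t=4: δ = [4.023e-06, 8.047e-06, 4.023e-06]  ψ = [1, 1, 1]  (obs o_4=2)
backtrack: best end state = 1; path = [2, 0, 1, 1, 1]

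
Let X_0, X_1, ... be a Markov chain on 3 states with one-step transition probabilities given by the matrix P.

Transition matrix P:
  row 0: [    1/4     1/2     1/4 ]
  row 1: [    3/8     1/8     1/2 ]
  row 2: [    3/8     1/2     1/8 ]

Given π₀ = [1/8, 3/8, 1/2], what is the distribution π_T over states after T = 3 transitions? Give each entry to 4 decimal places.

t=0: π = [0.1250, 0.3750, 0.5000]
t=1: π = [0.3594, 0.3594, 0.2813]
t=2: π = [0.3301, 0.3652, 0.3047]
t=3: π = [0.3337, 0.3630, 0.3032]

π = [0.3337, 0.3630, 0.3032]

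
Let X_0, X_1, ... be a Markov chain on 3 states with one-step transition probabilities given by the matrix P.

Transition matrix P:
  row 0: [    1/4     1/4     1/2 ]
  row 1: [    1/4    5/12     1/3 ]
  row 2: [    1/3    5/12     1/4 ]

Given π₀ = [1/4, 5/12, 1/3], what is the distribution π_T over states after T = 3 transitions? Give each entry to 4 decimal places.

t=0: π = [0.2500, 0.4167, 0.3333]
t=1: π = [0.2778, 0.3750, 0.3472]
t=2: π = [0.2789, 0.3704, 0.3507]
t=3: π = [0.2792, 0.3702, 0.3506]

π = [0.2792, 0.3702, 0.3506]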